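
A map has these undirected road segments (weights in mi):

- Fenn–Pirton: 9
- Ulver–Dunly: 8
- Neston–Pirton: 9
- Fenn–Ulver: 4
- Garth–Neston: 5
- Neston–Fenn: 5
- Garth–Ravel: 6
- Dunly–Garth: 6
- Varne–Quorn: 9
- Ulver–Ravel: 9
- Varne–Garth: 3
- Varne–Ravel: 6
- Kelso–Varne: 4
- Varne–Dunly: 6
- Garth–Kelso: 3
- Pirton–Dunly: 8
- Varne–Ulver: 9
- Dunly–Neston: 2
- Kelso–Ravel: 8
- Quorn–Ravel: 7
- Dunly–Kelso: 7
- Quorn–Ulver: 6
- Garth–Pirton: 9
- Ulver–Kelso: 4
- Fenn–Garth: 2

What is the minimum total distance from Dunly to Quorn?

14 mi

Shortest distances from Dunly:
Dunly: 0
Neston: 2  (via Dunly)
Garth: 6  (via Dunly)
Varne: 6  (via Dunly)
Fenn: 7  (via Neston)
Kelso: 7  (via Dunly)
Ulver: 8  (via Dunly)
Pirton: 8  (via Dunly)
Ravel: 12  (via Garth)
Quorn: 14  (via Ulver)
Shortest route: Dunly–Ulver–Quorn = 14 mi.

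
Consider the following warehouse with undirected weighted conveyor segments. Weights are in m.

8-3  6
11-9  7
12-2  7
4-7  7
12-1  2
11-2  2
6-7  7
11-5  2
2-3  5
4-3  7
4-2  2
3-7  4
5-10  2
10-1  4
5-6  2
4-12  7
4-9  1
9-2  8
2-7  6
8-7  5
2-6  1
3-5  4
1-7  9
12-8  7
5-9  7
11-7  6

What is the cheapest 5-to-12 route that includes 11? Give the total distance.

Shortest 5→11: 5–11 = 2
Shortest 11→12: 11–2–12 = 9
Total via 11: 2 + 9 = 11 m.

11 m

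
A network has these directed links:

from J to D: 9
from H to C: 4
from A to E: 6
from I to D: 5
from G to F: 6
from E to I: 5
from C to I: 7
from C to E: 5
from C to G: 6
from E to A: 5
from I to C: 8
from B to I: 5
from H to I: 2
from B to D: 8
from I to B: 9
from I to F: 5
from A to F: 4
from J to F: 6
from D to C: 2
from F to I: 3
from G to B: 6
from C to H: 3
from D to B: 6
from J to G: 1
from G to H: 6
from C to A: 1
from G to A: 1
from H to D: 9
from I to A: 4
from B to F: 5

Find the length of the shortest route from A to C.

Running Dijkstra from A:
A: 0
F: 4  (via A)
E: 6  (via A)
I: 7  (via F)
D: 12  (via I)
C: 14  (via D)
Shortest route: A → F → I → D → C = 14.

14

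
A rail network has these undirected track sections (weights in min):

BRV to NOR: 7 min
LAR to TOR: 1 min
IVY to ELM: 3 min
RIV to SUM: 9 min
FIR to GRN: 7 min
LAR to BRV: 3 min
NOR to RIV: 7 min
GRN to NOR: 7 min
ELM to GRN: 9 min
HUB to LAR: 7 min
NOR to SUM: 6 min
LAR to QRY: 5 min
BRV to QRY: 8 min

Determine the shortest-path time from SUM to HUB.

Enumerating some paths:
SUM → RIV → NOR → BRV → LAR → HUB: 9+7+7+3+7 = 33
SUM → NOR → BRV → LAR → HUB: 6+7+3+7 = 23
SUM → NOR → BRV → QRY → LAR → HUB: 6+7+8+5+7 = 33
SUM → RIV → NOR → BRV → QRY → LAR → HUB: 9+7+7+8+5+7 = 43
The minimum is 23 min via SUM → NOR → BRV → LAR → HUB.

23 min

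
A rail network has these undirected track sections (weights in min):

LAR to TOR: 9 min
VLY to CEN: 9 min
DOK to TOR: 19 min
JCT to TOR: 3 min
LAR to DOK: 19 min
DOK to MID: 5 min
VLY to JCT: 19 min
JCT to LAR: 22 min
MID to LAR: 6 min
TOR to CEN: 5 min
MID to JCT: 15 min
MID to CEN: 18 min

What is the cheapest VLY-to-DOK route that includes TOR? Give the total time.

Shortest VLY→TOR: VLY–CEN–TOR = 14
Best TOR to DOK: TOR–DOK costing 19
Total via TOR: 14 + 19 = 33 min.

33 min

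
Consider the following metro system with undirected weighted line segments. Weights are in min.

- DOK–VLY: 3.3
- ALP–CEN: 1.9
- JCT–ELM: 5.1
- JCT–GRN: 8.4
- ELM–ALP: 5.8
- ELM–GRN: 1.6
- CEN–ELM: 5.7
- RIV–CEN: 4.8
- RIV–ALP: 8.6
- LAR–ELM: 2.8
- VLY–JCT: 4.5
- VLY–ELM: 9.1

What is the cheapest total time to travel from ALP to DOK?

18.2 min

Settle nodes by increasing distance from ALP:
ALP: 0
CEN: 1.9  (via ALP)
ELM: 5.8  (via ALP)
RIV: 6.7  (via CEN)
GRN: 7.4  (via ELM)
LAR: 8.6  (via ELM)
JCT: 10.9  (via ELM)
VLY: 14.9  (via ELM)
DOK: 18.2  (via VLY)
Shortest route: ALP–ELM–VLY–DOK = 18.2 min.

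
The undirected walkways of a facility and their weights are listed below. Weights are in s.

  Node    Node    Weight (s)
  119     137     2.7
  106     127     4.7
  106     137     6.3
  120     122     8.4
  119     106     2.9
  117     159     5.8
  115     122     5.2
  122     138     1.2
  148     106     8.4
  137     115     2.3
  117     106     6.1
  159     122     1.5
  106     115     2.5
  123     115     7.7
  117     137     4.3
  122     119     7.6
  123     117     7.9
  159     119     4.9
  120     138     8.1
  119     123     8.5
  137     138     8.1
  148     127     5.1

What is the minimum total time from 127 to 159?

Settle nodes by increasing distance from 127:
127: 0
106: 4.7  (via 127)
148: 5.1  (via 127)
115: 7.2  (via 106)
119: 7.6  (via 106)
137: 9.5  (via 115)
117: 10.8  (via 106)
122: 12.4  (via 115)
159: 12.5  (via 119)
Shortest route: 127 → 106 → 119 → 159 = 12.5 s.

12.5 s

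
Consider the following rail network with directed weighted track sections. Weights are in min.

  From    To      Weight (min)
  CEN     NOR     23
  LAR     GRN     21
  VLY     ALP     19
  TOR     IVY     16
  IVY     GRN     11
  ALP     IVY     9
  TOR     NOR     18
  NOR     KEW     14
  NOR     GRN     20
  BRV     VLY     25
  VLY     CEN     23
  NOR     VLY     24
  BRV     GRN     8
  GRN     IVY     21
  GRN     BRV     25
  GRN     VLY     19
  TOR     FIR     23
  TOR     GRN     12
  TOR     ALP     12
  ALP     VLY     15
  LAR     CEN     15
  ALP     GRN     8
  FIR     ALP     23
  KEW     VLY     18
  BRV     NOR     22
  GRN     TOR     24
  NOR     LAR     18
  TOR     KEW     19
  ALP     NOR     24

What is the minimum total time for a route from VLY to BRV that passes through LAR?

Shortest VLY→LAR: VLY–ALP–NOR–LAR = 61
Best LAR to BRV: LAR–GRN–BRV costing 46
Total via LAR: 61 + 46 = 107 min.

107 min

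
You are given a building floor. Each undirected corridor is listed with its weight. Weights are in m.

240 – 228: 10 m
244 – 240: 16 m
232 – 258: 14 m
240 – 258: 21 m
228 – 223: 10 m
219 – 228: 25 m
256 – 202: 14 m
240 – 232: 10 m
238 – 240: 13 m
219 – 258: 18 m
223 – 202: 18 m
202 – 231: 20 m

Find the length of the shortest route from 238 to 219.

Candidate routes:
238–240–232–258–219: 13+10+14+18 = 55
238–240–228–219: 13+10+25 = 48
238–240–258–219: 13+21+18 = 52
The minimum is 48 m via 238–240–228–219.

48 m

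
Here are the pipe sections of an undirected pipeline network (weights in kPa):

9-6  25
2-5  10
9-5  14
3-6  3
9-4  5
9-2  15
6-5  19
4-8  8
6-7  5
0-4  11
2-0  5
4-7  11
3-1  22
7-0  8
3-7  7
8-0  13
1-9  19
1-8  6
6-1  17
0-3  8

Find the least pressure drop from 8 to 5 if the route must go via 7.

42 kPa

Shortest 8→7: 8 → 4 → 7 = 19
Shortest 7→5: 7 → 0 → 2 → 5 = 23
Total via 7: 19 + 23 = 42 kPa.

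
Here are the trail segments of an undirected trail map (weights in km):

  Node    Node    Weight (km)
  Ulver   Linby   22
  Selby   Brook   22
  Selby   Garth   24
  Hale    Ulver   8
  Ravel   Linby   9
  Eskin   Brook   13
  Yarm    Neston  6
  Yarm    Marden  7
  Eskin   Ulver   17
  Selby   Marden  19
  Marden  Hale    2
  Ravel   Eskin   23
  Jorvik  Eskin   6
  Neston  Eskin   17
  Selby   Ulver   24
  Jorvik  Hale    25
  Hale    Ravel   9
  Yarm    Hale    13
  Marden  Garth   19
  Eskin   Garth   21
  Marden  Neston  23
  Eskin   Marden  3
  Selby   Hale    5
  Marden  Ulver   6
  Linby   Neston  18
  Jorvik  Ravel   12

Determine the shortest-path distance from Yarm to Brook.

23 km

Shortest distances from Yarm:
Yarm: 0
Neston: 6  (via Yarm)
Marden: 7  (via Yarm)
Hale: 9  (via Marden)
Eskin: 10  (via Marden)
Ulver: 13  (via Marden)
Selby: 14  (via Hale)
Jorvik: 16  (via Eskin)
Ravel: 18  (via Hale)
Brook: 23  (via Eskin)
Shortest route: Yarm–Marden–Eskin–Brook = 23 km.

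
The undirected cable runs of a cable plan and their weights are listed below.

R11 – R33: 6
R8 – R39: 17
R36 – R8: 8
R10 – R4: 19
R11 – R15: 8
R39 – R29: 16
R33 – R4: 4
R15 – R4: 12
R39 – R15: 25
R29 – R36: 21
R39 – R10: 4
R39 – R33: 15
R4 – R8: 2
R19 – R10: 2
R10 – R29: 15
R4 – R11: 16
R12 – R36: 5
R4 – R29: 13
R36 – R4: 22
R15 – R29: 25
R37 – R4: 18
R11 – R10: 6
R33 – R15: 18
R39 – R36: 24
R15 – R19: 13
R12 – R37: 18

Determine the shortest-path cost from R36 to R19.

Shortest distances from R36:
R36: 0
R12: 5  (via R36)
R8: 8  (via R36)
R4: 10  (via R8)
R33: 14  (via R4)
R11: 20  (via R33)
R29: 21  (via R36)
R15: 22  (via R4)
R37: 23  (via R12)
R39: 24  (via R36)
R10: 26  (via R11)
R19: 28  (via R10)
Shortest route: R36–R8–R4–R33–R11–R10–R19 = 28.

28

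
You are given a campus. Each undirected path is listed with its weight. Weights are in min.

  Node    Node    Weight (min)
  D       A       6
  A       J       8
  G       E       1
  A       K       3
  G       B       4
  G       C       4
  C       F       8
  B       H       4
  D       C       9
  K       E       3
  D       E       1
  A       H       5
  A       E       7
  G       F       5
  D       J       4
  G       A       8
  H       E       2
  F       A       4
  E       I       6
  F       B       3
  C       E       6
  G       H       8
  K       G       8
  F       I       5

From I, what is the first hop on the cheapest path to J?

Candidate routes:
I - F - G - E - D - J: 5+5+1+1+4 = 16
I - F - B - G - E - D - J: 5+3+4+1+1+4 = 18
I - E - D - J: 6+1+4 = 11
I - F - A - J: 5+4+8 = 17
Cheapest is I - E - D - J at 11 min.
So from I the first move is to E.

E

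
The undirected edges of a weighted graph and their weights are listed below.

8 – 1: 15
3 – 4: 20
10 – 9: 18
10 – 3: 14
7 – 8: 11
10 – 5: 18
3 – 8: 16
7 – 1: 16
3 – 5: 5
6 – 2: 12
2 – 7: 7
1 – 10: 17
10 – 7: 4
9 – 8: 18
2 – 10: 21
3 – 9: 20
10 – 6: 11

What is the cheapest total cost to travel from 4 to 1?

Running Dijkstra from 4:
4: 0
3: 20  (via 4)
5: 25  (via 3)
10: 34  (via 3)
8: 36  (via 3)
7: 38  (via 10)
9: 40  (via 3)
2: 45  (via 7)
6: 45  (via 10)
1: 51  (via 10)
Shortest route: 4–3–10–1 = 51.

51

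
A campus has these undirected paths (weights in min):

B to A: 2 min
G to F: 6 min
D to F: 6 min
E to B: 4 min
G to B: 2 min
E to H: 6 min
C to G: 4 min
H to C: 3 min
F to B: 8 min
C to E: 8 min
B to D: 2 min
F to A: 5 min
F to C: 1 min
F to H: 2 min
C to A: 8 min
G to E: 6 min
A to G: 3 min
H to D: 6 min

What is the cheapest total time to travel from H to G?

Running Dijkstra from H:
H: 0
F: 2  (via H)
C: 3  (via H)
D: 6  (via H)
E: 6  (via H)
A: 7  (via F)
G: 7  (via C)
Shortest route: H–C–G = 7 min.

7 min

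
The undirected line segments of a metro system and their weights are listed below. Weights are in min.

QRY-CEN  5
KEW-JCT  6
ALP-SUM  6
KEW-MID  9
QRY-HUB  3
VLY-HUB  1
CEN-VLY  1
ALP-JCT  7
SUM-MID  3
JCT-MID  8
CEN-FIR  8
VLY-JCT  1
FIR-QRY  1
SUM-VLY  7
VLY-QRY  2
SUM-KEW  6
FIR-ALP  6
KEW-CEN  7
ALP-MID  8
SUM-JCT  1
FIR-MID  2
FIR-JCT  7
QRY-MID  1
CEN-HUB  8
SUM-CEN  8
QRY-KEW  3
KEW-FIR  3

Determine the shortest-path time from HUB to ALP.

9 min

Shortest distances from HUB:
HUB: 0
VLY: 1  (via HUB)
CEN: 2  (via VLY)
JCT: 2  (via VLY)
QRY: 3  (via HUB)
SUM: 3  (via JCT)
MID: 4  (via QRY)
FIR: 4  (via QRY)
KEW: 6  (via QRY)
ALP: 9  (via JCT)
Shortest route: HUB–VLY–JCT–ALP = 9 min.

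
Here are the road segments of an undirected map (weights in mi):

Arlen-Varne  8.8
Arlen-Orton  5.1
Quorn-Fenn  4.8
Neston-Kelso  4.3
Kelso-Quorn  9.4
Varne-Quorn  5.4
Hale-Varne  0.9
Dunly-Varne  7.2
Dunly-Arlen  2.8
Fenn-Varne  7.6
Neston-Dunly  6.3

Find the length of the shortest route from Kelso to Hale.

Shortest distances from Kelso:
Kelso: 0
Neston: 4.3  (via Kelso)
Quorn: 9.4  (via Kelso)
Dunly: 10.6  (via Neston)
Arlen: 13.4  (via Dunly)
Fenn: 14.2  (via Quorn)
Varne: 14.8  (via Quorn)
Hale: 15.7  (via Varne)
Shortest route: Kelso → Quorn → Varne → Hale = 15.7 mi.

15.7 mi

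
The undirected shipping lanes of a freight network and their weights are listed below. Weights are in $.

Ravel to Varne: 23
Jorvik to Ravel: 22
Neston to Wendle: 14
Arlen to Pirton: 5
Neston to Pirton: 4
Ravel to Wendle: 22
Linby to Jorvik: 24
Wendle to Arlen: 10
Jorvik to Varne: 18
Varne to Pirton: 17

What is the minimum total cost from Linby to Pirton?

Enumerating some paths:
Linby → Jorvik → Ravel → Wendle → Arlen → Pirton: 24+22+22+10+5 = 83
Linby → Jorvik → Varne → Pirton: 24+18+17 = 59
Linby → Jorvik → Ravel → Wendle → Neston → Pirton: 24+22+22+14+4 = 86
The minimum is $59 via Linby → Jorvik → Varne → Pirton.

$59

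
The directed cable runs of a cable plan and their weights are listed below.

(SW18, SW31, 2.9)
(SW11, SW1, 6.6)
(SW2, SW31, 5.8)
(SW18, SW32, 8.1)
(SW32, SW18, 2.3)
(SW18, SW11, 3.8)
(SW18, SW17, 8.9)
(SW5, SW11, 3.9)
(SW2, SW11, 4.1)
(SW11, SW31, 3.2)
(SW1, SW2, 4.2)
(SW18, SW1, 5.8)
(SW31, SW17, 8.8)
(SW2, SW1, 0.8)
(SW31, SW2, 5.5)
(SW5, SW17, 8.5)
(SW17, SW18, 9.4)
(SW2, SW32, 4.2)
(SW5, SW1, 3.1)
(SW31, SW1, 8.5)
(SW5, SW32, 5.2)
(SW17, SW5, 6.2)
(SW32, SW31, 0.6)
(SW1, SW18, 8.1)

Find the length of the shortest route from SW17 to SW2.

13.5

Candidate routes:
SW17 - SW5 - SW32 - SW31 - SW2: 6.2+5.2+0.6+5.5 = 17.5
SW17 - SW5 - SW1 - SW2: 6.2+3.1+4.2 = 13.5
SW17 - SW18 - SW31 - SW2: 9.4+2.9+5.5 = 17.8
Cheapest is SW17 - SW5 - SW1 - SW2 at 13.5.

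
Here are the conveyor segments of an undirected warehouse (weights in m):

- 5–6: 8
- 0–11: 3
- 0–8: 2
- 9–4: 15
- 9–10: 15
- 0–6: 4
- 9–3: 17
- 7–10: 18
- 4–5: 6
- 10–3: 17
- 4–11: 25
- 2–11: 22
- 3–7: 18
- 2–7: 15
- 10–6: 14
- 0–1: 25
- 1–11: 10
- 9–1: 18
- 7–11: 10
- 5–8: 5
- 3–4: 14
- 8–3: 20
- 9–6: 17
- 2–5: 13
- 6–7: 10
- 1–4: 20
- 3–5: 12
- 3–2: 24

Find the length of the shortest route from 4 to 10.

28 m

Enumerating some paths:
4–9–10: 15+15 = 30
4–5–6–10: 6+8+14 = 28
4–3–10: 14+17 = 31
The minimum is 28 m via 4–5–6–10.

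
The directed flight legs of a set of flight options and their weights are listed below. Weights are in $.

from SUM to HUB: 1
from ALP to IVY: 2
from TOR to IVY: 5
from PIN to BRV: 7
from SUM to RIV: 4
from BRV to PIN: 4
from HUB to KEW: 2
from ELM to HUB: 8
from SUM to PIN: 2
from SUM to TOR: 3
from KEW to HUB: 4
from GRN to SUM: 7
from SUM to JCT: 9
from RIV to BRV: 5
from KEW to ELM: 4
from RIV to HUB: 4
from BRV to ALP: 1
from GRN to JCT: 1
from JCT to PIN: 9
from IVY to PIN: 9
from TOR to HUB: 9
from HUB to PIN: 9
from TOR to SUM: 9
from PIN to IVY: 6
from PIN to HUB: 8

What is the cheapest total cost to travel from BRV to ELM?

$18

Running Dijkstra from BRV:
BRV: 0
ALP: 1  (via BRV)
IVY: 3  (via ALP)
PIN: 4  (via BRV)
HUB: 12  (via PIN)
KEW: 14  (via HUB)
ELM: 18  (via KEW)
Shortest route: BRV → PIN → HUB → KEW → ELM = $18.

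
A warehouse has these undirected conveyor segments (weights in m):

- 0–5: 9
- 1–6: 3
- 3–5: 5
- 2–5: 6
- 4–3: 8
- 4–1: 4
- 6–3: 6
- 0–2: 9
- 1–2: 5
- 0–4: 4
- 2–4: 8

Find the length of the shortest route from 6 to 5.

11 m

Settle nodes by increasing distance from 6:
6: 0
1: 3  (via 6)
3: 6  (via 6)
4: 7  (via 1)
2: 8  (via 1)
0: 11  (via 4)
5: 11  (via 3)
Shortest route: 6–3–5 = 11 m.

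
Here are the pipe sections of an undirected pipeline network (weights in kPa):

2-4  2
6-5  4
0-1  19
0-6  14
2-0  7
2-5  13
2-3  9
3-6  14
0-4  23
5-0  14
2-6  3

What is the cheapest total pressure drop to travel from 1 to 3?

Enumerating some paths:
1–0–2–3: 19+7+9 = 35
1–0–6–2–3: 19+14+3+9 = 45
1–0–2–6–3: 19+7+3+14 = 43
The minimum is 35 kPa via 1–0–2–3.

35 kPa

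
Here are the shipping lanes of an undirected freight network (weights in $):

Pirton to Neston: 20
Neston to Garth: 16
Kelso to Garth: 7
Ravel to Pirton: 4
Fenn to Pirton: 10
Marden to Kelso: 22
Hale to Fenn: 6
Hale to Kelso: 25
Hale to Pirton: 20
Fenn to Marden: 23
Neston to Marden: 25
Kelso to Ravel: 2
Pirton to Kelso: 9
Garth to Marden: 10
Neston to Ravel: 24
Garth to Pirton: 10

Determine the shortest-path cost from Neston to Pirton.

$20

Shortest distances from Neston:
Neston: 0
Garth: 16  (via Neston)
Pirton: 20  (via Neston)
Shortest route: Neston → Pirton = $20.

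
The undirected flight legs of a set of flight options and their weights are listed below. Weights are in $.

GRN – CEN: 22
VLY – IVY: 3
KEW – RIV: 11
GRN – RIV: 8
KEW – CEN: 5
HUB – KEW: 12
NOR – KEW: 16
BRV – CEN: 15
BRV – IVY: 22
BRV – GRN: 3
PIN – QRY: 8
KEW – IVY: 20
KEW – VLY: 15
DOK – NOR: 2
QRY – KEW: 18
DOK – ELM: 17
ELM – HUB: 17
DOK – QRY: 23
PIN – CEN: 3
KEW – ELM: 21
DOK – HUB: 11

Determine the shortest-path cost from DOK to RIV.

Settle nodes by increasing distance from DOK:
DOK: 0
NOR: 2  (via DOK)
HUB: 11  (via DOK)
ELM: 17  (via DOK)
KEW: 18  (via NOR)
CEN: 23  (via KEW)
QRY: 23  (via DOK)
PIN: 26  (via CEN)
RIV: 29  (via KEW)
Shortest route: DOK–NOR–KEW–RIV = $29.

$29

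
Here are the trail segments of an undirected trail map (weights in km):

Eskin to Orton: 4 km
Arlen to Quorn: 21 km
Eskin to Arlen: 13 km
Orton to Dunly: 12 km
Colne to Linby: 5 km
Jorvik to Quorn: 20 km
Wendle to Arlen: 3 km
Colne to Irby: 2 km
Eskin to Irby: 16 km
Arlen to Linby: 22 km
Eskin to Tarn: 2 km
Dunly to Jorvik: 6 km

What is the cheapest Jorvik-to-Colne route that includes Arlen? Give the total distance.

62 km

Shortest Jorvik→Arlen: Jorvik → Dunly → Orton → Eskin → Arlen = 35
Shortest Arlen→Colne: Arlen → Linby → Colne = 27
Total via Arlen: 35 + 27 = 62 km.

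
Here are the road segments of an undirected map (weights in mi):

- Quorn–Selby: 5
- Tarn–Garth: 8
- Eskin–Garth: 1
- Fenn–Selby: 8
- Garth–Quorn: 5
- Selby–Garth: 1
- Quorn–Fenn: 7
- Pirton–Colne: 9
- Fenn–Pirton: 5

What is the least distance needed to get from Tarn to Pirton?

Running Dijkstra from Tarn:
Tarn: 0
Garth: 8  (via Tarn)
Selby: 9  (via Garth)
Eskin: 9  (via Garth)
Quorn: 13  (via Garth)
Fenn: 17  (via Selby)
Pirton: 22  (via Fenn)
Shortest route: Tarn–Garth–Selby–Fenn–Pirton = 22 mi.

22 mi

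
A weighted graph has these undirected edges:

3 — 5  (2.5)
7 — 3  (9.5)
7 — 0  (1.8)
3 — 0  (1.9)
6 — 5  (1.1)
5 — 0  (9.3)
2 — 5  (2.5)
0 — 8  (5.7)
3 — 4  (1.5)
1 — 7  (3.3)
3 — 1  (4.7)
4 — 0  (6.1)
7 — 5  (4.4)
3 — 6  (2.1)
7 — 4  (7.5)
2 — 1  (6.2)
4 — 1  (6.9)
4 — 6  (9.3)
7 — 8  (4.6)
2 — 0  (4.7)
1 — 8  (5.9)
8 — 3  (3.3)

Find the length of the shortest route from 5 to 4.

Enumerating some paths:
5 - 6 - 3 - 4: 1.1+2.1+1.5 = 4.7
5 - 3 - 4: 2.5+1.5 = 4
5 - 7 - 0 - 3 - 4: 4.4+1.8+1.9+1.5 = 9.6
The minimum is 4 via 5 - 3 - 4.

4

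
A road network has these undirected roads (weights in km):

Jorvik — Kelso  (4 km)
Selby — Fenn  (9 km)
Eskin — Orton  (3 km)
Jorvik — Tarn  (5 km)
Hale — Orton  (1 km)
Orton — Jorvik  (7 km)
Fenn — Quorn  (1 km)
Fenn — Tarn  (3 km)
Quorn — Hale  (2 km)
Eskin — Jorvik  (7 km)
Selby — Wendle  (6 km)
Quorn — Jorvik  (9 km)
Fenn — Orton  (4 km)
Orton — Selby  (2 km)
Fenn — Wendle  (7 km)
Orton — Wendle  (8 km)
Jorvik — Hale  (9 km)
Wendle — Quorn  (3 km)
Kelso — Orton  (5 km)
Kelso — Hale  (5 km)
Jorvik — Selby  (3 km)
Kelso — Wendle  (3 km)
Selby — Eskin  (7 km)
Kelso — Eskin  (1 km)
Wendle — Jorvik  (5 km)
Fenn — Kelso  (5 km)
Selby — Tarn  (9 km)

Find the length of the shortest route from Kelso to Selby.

Enumerating some paths:
Kelso - Orton - Selby: 5+2 = 7
Kelso - Eskin - Orton - Selby: 1+3+2 = 6
The minimum is 6 km via Kelso - Eskin - Orton - Selby.

6 km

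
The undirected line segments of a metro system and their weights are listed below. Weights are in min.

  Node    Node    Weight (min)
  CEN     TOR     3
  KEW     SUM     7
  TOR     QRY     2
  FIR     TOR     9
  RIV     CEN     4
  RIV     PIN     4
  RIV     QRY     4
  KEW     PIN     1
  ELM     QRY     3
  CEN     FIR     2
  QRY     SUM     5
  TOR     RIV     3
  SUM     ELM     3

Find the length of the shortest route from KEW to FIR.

Settle nodes by increasing distance from KEW:
KEW: 0
PIN: 1  (via KEW)
RIV: 5  (via PIN)
SUM: 7  (via KEW)
TOR: 8  (via RIV)
QRY: 9  (via RIV)
CEN: 9  (via RIV)
ELM: 10  (via SUM)
FIR: 11  (via CEN)
Shortest route: KEW → PIN → RIV → CEN → FIR = 11 min.

11 min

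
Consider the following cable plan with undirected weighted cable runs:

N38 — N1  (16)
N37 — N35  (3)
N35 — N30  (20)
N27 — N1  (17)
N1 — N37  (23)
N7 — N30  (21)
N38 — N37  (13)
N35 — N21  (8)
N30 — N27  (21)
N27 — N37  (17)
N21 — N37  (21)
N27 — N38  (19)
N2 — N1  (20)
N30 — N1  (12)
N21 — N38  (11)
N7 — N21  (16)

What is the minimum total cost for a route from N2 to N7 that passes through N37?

70

Best N2 to N37: N2 → N1 → N37 costing 43
Shortest N37→N7: N37 → N35 → N21 → N7 = 27
Total via N37: 43 + 27 = 70.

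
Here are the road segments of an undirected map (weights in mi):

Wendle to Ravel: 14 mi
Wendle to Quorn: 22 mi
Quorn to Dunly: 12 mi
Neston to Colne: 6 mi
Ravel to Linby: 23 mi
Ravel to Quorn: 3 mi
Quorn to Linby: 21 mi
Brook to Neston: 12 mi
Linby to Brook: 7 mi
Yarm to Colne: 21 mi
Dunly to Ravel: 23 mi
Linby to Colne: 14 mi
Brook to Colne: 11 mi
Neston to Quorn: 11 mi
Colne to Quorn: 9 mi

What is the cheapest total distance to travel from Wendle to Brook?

Settle nodes by increasing distance from Wendle:
Wendle: 0
Ravel: 14  (via Wendle)
Quorn: 17  (via Ravel)
Colne: 26  (via Quorn)
Neston: 28  (via Quorn)
Dunly: 29  (via Quorn)
Brook: 37  (via Colne)
Shortest route: Wendle–Ravel–Quorn–Colne–Brook = 37 mi.

37 mi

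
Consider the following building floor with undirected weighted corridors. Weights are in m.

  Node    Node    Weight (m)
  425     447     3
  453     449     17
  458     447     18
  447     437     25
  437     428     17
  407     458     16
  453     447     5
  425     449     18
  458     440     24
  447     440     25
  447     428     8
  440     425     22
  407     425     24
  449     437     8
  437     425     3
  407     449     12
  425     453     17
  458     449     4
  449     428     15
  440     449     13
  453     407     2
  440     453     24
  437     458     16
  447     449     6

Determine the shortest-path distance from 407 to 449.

12 m

Shortest distances from 407:
407: 0
453: 2  (via 407)
447: 7  (via 453)
425: 10  (via 447)
449: 12  (via 407)
Shortest route: 407 → 449 = 12 m.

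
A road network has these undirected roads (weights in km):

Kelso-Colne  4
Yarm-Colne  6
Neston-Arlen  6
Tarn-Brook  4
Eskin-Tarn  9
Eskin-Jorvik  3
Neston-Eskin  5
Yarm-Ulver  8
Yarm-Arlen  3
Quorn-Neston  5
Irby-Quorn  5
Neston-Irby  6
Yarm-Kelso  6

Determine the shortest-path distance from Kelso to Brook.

33 km

Settle nodes by increasing distance from Kelso:
Kelso: 0
Colne: 4  (via Kelso)
Yarm: 6  (via Kelso)
Arlen: 9  (via Yarm)
Ulver: 14  (via Yarm)
Neston: 15  (via Arlen)
Quorn: 20  (via Neston)
Eskin: 20  (via Neston)
Irby: 21  (via Neston)
Jorvik: 23  (via Eskin)
Tarn: 29  (via Eskin)
Brook: 33  (via Tarn)
Shortest route: Kelso–Yarm–Arlen–Neston–Eskin–Tarn–Brook = 33 km.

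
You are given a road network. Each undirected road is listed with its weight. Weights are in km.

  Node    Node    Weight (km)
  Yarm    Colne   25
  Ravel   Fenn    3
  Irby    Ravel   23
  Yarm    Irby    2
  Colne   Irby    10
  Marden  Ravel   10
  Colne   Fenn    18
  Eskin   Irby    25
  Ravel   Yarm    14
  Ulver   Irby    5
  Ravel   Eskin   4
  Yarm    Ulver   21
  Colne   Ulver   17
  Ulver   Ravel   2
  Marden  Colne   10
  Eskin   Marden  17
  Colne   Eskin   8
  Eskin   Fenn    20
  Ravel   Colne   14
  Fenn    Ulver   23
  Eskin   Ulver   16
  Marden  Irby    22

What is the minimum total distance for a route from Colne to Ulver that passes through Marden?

22 km

Shortest Colne→Marden: Colne–Marden = 10
Shortest Marden→Ulver: Marden–Ravel–Ulver = 12
Total via Marden: 10 + 12 = 22 km.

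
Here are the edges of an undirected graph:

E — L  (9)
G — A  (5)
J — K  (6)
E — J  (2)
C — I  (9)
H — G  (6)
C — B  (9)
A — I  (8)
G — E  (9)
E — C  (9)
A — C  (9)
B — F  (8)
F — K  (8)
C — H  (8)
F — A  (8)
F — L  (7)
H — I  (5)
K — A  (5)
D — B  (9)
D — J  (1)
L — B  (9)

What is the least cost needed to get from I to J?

Compare a few routes:
I → H → G → E → J: 5+6+9+2 = 22
I → A → K → J: 8+5+6 = 19
I → C → E → J: 9+9+2 = 20
Cheapest is I → A → K → J at 19.

19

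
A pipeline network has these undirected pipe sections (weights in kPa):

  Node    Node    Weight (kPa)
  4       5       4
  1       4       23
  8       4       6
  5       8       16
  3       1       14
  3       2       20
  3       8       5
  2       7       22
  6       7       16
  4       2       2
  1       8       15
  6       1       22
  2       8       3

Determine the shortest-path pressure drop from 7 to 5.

28 kPa

Enumerating some paths:
7 → 2 → 4 → 5: 22+2+4 = 28
7 → 2 → 8 → 5: 22+3+16 = 41
7 → 2 → 4 → 8 → 5: 22+2+6+16 = 46
7 → 2 → 8 → 4 → 5: 22+3+6+4 = 35
Cheapest is 7 → 2 → 4 → 5 at 28 kPa.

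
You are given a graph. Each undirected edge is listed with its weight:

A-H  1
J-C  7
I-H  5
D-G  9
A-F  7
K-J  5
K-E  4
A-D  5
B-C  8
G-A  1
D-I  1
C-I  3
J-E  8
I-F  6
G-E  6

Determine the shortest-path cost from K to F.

18

Candidate routes:
K–E–G–A–F: 4+6+1+7 = 18
K–E–G–A–D–I–F: 4+6+1+5+1+6 = 23
K–E–G–A–H–I–F: 4+6+1+1+5+6 = 23
K–J–C–I–F: 5+7+3+6 = 21
Cheapest is K–E–G–A–F at 18.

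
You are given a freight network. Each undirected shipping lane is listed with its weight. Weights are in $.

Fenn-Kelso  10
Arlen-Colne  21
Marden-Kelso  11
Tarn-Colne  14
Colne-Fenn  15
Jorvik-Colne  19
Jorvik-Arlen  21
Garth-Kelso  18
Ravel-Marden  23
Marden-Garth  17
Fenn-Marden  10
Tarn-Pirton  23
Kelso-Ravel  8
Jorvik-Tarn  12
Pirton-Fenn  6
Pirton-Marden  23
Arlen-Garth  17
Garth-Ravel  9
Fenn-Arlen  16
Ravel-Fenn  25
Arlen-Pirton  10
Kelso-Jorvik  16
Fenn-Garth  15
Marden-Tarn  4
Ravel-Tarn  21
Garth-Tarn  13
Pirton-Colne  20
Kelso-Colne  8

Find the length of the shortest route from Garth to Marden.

Compare a few routes:
Garth–Marden: 17 = 17
Garth–Ravel–Kelso–Marden: 9+8+11 = 28
Garth–Fenn–Marden: 15+10 = 25
Garth–Kelso–Marden: 18+11 = 29
The minimum is $17 via Garth–Marden.

$17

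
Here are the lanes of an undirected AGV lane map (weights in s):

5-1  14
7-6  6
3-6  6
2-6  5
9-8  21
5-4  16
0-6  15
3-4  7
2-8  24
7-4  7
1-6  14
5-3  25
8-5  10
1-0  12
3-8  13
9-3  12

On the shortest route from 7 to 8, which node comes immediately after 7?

Candidate routes:
7 - 4 - 5 - 8: 7+16+10 = 33
7 - 6 - 2 - 8: 6+5+24 = 35
7 - 6 - 3 - 8: 6+6+13 = 25
7 - 4 - 3 - 8: 7+7+13 = 27
The minimum is 25 s via 7 - 6 - 3 - 8.
So from 7 the first move is to 6.

6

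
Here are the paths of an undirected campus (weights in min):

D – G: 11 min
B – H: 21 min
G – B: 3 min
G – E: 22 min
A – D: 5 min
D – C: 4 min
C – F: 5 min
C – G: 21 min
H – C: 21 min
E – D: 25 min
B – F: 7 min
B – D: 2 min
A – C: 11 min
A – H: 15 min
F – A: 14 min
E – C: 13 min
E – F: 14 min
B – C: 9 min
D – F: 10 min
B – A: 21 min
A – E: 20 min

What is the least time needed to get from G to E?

Compare a few routes:
G–E: 22 = 22
G–B–F–E: 3+7+14 = 24
G–B–C–E: 3+9+13 = 25
G–B–D–C–F–E: 3+2+4+5+14 = 28
Cheapest is G–E at 22 min.

22 min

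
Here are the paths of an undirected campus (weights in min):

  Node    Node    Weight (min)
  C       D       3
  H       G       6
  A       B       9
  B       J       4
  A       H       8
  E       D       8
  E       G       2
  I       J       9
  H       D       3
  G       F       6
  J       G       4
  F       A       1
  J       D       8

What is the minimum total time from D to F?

Candidate routes:
D–H–G–F: 3+6+6 = 15
D–H–A–F: 3+8+1 = 12
Cheapest is D–H–A–F at 12 min.

12 min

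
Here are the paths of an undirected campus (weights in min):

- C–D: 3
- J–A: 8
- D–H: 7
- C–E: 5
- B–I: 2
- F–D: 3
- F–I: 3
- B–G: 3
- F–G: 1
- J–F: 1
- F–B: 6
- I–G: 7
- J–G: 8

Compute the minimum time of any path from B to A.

Settle nodes by increasing distance from B:
B: 0
I: 2  (via B)
G: 3  (via B)
F: 4  (via G)
J: 5  (via F)
D: 7  (via F)
C: 10  (via D)
A: 13  (via J)
Shortest route: B → G → F → J → A = 13 min.

13 min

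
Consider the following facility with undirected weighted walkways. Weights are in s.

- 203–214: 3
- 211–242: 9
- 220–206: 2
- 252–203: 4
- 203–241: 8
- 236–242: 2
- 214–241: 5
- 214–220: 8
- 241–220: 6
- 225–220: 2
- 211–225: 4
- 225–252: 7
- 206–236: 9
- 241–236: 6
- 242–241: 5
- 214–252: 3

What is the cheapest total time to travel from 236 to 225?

Compare a few routes:
236 → 241 → 220 → 225: 6+6+2 = 14
236 → 206 → 220 → 225: 9+2+2 = 13
236 → 242 → 211 → 225: 2+9+4 = 15
Cheapest is 236 → 206 → 220 → 225 at 13 s.

13 s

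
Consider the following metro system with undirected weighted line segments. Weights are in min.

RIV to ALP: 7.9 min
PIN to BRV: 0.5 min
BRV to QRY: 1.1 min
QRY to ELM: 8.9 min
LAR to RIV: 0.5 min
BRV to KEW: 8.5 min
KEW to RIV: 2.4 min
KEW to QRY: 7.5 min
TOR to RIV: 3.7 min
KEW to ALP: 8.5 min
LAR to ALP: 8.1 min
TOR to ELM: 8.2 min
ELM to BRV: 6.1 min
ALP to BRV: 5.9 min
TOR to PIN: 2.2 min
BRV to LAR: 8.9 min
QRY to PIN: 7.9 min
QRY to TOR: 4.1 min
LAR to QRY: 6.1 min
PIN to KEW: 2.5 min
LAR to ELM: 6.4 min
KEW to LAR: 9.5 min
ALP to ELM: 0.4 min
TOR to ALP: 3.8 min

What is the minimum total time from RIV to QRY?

Shortest distances from RIV:
RIV: 0
LAR: 0.5  (via RIV)
KEW: 2.4  (via RIV)
TOR: 3.7  (via RIV)
PIN: 4.9  (via KEW)
BRV: 5.4  (via PIN)
QRY: 6.5  (via BRV)
Shortest route: RIV → KEW → PIN → BRV → QRY = 6.5 min.

6.5 min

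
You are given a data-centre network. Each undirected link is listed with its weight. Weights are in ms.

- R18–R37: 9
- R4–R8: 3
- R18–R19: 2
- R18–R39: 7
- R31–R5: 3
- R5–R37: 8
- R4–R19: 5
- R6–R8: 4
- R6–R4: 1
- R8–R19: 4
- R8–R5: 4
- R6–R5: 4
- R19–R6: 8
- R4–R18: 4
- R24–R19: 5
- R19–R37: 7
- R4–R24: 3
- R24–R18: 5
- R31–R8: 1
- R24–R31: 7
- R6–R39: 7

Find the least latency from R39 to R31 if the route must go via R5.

Best R39 to R5: R39–R6–R5 costing 11
Best R5 to R31: R5–R31 costing 3
Total via R5: 11 + 3 = 14 ms.

14 ms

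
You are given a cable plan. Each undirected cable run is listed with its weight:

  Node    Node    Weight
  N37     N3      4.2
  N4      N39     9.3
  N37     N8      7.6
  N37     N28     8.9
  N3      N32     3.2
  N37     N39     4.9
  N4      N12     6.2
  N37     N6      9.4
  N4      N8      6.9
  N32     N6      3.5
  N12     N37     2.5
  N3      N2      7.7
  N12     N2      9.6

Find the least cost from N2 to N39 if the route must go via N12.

17

Best N2 to N12: N2–N12 costing 9.6
Shortest N12→N39: N12–N37–N39 = 7.4
Total via N12: 9.6 + 7.4 = 17.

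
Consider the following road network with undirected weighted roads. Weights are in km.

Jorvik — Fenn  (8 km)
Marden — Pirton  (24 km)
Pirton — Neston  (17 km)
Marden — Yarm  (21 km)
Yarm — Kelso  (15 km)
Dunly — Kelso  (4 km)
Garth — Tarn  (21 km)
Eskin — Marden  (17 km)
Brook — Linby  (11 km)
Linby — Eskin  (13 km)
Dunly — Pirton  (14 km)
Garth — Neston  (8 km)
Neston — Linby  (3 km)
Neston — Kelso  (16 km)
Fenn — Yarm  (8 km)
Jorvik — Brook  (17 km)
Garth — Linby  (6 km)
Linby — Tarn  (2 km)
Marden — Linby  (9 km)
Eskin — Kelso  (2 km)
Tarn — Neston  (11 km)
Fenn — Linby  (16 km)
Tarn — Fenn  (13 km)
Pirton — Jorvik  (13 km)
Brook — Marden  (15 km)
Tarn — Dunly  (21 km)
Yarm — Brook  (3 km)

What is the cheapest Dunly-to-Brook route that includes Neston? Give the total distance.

Best Dunly to Neston: Dunly–Kelso–Neston costing 20
Best Neston to Brook: Neston–Linby–Brook costing 14
Total via Neston: 20 + 14 = 34 km.

34 km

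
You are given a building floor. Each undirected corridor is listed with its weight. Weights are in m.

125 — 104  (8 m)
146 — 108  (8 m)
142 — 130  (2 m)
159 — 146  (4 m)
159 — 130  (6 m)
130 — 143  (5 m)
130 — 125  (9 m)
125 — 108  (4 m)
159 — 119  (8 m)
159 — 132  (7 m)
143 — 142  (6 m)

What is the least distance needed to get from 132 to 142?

Shortest distances from 132:
132: 0
159: 7  (via 132)
146: 11  (via 159)
130: 13  (via 159)
142: 15  (via 130)
Shortest route: 132 → 159 → 130 → 142 = 15 m.

15 m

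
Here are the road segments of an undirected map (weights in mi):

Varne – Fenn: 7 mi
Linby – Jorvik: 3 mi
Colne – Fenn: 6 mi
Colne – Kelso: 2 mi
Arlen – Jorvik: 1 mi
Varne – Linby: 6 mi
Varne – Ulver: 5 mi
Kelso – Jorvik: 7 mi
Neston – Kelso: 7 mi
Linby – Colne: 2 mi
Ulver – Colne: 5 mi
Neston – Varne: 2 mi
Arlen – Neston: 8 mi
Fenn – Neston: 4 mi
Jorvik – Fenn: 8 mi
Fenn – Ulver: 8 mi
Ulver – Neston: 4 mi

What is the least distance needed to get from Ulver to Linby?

Shortest distances from Ulver:
Ulver: 0
Neston: 4  (via Ulver)
Varne: 5  (via Ulver)
Colne: 5  (via Ulver)
Kelso: 7  (via Colne)
Linby: 7  (via Colne)
Shortest route: Ulver → Colne → Linby = 7 mi.

7 mi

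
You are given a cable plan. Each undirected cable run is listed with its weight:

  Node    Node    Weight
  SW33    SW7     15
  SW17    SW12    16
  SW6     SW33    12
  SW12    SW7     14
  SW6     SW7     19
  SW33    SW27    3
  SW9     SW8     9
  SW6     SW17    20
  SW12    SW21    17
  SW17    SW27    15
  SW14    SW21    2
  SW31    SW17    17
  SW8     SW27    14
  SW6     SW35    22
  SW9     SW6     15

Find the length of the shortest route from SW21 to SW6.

Enumerating some paths:
SW21–SW12–SW7–SW6: 17+14+19 = 50
SW21–SW12–SW17–SW6: 17+16+20 = 53
SW21–SW12–SW7–SW33–SW6: 17+14+15+12 = 58
The minimum is 50 via SW21–SW12–SW7–SW6.

50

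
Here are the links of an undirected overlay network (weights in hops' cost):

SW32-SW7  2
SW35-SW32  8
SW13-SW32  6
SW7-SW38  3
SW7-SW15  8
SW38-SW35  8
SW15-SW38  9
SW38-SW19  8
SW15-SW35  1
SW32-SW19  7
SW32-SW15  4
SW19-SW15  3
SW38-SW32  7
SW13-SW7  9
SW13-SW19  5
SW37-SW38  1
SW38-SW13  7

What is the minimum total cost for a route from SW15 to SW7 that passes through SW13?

16 hops' cost

Shortest SW15→SW13: SW15 → SW19 → SW13 = 8
Shortest SW13→SW7: SW13 → SW32 → SW7 = 8
Total via SW13: 8 + 8 = 16 hops' cost.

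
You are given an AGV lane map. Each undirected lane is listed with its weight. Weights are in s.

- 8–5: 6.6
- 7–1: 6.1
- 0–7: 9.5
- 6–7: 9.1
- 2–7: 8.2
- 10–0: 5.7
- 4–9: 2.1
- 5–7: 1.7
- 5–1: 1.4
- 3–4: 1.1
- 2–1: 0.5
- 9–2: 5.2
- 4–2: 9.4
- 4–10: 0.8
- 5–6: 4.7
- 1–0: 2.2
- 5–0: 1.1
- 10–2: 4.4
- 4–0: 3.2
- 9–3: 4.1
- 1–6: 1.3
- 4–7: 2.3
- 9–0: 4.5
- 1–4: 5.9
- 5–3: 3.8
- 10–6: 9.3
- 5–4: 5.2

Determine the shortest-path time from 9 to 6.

7 s

Shortest distances from 9:
9: 0
4: 2.1  (via 9)
10: 2.9  (via 4)
3: 3.2  (via 4)
7: 4.4  (via 4)
0: 4.5  (via 9)
2: 5.2  (via 9)
5: 5.6  (via 0)
1: 5.7  (via 2)
6: 7  (via 1)
Shortest route: 9–2–1–6 = 7 s.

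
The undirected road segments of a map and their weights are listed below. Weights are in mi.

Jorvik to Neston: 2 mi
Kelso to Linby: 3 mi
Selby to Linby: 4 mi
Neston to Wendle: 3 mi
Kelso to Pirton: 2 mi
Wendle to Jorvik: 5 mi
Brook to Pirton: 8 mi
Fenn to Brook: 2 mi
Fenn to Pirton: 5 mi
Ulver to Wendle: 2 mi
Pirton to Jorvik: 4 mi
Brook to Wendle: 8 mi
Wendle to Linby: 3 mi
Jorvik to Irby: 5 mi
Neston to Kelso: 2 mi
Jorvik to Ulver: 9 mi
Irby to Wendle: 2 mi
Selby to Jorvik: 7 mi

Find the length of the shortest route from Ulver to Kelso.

Compare a few routes:
Ulver - Wendle - Neston - Jorvik - Pirton - Kelso: 2+3+2+4+2 = 13
Ulver - Wendle - Jorvik - Neston - Kelso: 2+5+2+2 = 11
Ulver - Wendle - Linby - Kelso: 2+3+3 = 8
Ulver - Wendle - Neston - Kelso: 2+3+2 = 7
Cheapest is Ulver - Wendle - Neston - Kelso at 7 mi.

7 mi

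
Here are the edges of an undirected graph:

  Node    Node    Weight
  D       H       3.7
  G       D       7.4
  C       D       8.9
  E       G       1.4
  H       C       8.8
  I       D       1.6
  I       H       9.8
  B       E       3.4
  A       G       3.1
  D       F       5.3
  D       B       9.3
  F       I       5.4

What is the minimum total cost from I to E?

10.4

Candidate routes:
I–D–G–E: 1.6+7.4+1.4 = 10.4
I–D–B–E: 1.6+9.3+3.4 = 14.3
Cheapest is I–D–G–E at 10.4.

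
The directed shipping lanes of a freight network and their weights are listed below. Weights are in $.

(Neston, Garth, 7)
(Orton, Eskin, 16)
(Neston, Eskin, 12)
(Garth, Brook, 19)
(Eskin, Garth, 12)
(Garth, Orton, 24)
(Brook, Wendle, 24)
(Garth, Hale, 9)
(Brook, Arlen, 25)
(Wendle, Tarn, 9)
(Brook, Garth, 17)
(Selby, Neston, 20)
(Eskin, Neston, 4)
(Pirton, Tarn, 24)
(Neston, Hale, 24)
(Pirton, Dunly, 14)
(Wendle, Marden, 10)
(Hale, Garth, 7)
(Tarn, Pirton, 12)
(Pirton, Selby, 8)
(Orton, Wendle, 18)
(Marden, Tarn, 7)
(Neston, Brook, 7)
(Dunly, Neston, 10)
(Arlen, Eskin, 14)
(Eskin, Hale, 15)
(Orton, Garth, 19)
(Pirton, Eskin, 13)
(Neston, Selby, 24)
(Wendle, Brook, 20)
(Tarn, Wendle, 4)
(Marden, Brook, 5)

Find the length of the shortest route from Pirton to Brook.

Settle nodes by increasing distance from Pirton:
Pirton: 0
Selby: 8  (via Pirton)
Eskin: 13  (via Pirton)
Dunly: 14  (via Pirton)
Neston: 17  (via Eskin)
Brook: 24  (via Neston)
Shortest route: Pirton → Eskin → Neston → Brook = $24.

$24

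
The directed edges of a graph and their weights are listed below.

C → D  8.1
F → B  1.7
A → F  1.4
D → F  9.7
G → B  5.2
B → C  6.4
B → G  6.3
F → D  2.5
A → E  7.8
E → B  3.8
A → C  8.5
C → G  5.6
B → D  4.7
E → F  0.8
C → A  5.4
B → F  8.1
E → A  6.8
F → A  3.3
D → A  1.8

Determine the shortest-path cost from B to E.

Compare a few routes:
B - D - A - E: 4.7+1.8+7.8 = 14.3
B - F - A - E: 8.1+3.3+7.8 = 19.2
Cheapest is B - D - A - E at 14.3.

14.3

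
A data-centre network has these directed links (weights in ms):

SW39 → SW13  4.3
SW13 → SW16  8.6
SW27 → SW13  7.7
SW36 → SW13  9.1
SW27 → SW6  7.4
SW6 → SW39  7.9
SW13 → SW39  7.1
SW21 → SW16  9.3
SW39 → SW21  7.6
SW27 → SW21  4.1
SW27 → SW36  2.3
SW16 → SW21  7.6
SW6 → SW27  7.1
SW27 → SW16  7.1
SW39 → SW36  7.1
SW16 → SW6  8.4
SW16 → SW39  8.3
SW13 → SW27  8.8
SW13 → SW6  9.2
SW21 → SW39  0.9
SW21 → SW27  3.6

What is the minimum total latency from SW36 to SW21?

Enumerating some paths:
SW36–SW13–SW16–SW21: 9.1+8.6+7.6 = 25.3
SW36–SW13–SW39–SW21: 9.1+7.1+7.6 = 23.8
SW36–SW13–SW27–SW21: 9.1+8.8+4.1 = 22
Cheapest is SW36–SW13–SW27–SW21 at 22 ms.

22 ms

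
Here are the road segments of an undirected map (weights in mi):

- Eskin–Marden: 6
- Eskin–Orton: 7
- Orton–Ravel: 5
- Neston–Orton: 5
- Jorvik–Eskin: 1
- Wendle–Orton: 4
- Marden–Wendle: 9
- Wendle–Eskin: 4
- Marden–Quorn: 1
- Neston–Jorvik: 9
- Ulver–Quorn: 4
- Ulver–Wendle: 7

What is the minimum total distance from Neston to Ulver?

Compare a few routes:
Neston–Orton–Wendle–Ulver: 5+4+7 = 16
Neston–Jorvik–Eskin–Wendle–Ulver: 9+1+4+7 = 21
Neston–Jorvik–Eskin–Marden–Quorn–Ulver: 9+1+6+1+4 = 21
Neston–Orton–Wendle–Marden–Quorn–Ulver: 5+4+9+1+4 = 23
Cheapest is Neston–Orton–Wendle–Ulver at 16 mi.

16 mi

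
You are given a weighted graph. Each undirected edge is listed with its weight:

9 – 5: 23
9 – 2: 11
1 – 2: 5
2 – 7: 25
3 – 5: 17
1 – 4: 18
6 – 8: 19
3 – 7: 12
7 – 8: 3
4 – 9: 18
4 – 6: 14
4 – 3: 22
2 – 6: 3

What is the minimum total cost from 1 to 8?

Compare a few routes:
1 - 4 - 3 - 7 - 8: 18+22+12+3 = 55
1 - 4 - 6 - 8: 18+14+19 = 51
1 - 2 - 7 - 8: 5+25+3 = 33
1 - 2 - 6 - 8: 5+3+19 = 27
Cheapest is 1 - 2 - 6 - 8 at 27.

27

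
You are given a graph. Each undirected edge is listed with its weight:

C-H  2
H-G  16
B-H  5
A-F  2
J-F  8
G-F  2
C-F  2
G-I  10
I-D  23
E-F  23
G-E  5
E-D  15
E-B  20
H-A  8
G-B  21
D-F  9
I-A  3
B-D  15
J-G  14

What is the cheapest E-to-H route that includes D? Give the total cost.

Best E to D: E → D costing 15
Best D to H: D → F → C → H costing 13
Total via D: 15 + 13 = 28.

28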